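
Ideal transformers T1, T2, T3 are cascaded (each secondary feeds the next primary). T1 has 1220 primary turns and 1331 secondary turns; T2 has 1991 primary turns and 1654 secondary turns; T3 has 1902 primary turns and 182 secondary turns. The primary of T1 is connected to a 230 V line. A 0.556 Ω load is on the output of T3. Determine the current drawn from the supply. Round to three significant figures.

I_supply ≈ 3.11 A

Secondary of T1: V = 230.00 × 1331/1220 = 250.93 V.
Secondary of T2: V = 250.93 × 1654/1991 = 208.45 V.
Secondary of T3: V = 208.45 × 182/1902 = 19.947 V.
I_load = 19.947/0.556 = 35.875 A, so P_out = 19.947 × 35.875 = 715.60 W.
All ideal ⇒ P_in = P_out, so I_supply = 715.60/230 = 3.11 A.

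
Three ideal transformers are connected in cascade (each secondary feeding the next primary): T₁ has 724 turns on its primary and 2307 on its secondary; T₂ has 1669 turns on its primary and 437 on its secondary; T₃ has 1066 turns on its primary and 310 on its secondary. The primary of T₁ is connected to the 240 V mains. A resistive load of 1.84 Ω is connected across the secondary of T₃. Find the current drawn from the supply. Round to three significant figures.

I_supply ≈ 7.68 A

Secondary of T₁: V = 240.00 × 2307/724 = 764.75 V.
Secondary of T₂: V = 764.75 × 437/1669 = 200.24 V.
Secondary of T₃: V = 200.24 × 310/1066 = 58.230 V.
I_load = 58.230/1.84 = 31.647 A, so P_out = 58.230 × 31.647 = 1842.8 W.
All ideal ⇒ P_in = P_out, so I_supply = 1842.8/240 = 7.68 A.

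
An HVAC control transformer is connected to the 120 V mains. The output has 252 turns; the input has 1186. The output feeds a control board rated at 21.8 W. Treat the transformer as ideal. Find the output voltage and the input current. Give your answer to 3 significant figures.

V_out = V_in × N_out/N_in = 120 × 252/1186 = 25.497 V.
I_out = P/V_out = 21.8/25.497 = 0.85499 A.
I_in = I_out × N_out/N_in = 0.85499 × 252/1186 = 0.182 A.

V_out ≈ 25.5 V, I_in ≈ 0.182 A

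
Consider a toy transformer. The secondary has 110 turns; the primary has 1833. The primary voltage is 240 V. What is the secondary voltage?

V_s/V_p = N_s/N_p, so V_s = 240 × 110/1833 = 14.4 V.

V_s ≈ 14.4 V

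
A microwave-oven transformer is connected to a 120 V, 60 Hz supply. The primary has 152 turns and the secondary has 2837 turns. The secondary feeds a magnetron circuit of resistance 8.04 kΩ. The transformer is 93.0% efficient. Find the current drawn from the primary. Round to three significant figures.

I_p ≈ 5.59 A

V_s = 120 × 2837/152 = 2239.7 V.
I_s = V_s/R = 2239.7/8040 = 0.27857 A.
P_out = V_s I_s = 2239.7 × 0.27857 = 623.93 W.
P_in = P_out/η = 623.93/0.930 = 670.90 W.
I_p = P_in/V_p = 670.90/120 = 5.59 A.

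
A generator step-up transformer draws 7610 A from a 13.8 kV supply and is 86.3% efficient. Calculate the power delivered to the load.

P_in = V_p I_p = 13800 × 7610 = 1.0502×10^8 W.
P_out = η P_in = 0.863 × 1.0502×10^8 = 9.06×10^7 W.

P_out ≈ 9.06×10^7 W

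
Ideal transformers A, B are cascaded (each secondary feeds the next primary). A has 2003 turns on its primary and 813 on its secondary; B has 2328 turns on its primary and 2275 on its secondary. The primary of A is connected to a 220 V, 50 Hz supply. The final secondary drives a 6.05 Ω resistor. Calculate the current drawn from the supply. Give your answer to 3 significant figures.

Secondary of A: V = 220.00 × 813/2003 = 89.296 V.
Secondary of B: V = 89.296 × 2275/2328 = 87.263 V.
I_load = 87.263/6.05 = 14.424 A, so P_out = 87.263 × 14.424 = 1258.7 W.
All ideal ⇒ P_in = P_out, so I_supply = 1258.7/220 = 5.72 A.

I_supply ≈ 5.72 A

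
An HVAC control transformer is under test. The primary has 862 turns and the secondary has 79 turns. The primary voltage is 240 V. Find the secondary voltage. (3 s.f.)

V_s ≈ 22.0 V

V_s/V_p = N_s/N_p, so V_s = 240 × 79/862 = 22.0 V.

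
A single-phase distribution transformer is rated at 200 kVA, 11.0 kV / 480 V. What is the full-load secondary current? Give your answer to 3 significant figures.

I_s ≈ 417 A

I_s = S/V_s = 200000/480 = 417 A.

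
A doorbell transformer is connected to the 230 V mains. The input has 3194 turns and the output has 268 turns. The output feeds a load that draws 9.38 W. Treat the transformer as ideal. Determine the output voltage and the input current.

V_out ≈ 19.3 V, I_in ≈ 0.0408 A

V_out = V_in × N_out/N_in = 230 × 268/3194 = 19.299 V.
I_out = P/V_out = 9.38/19.299 = 0.48604 A.
I_in = I_out × N_out/N_in = 0.48604 × 268/3194 = 0.0408 A.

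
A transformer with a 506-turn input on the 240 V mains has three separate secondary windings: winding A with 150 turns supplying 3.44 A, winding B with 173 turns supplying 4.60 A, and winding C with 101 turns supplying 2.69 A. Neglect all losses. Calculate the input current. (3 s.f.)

V_A = 240 × 150/506 = 71.146 V; V_B = 240 × 173/506 = 82.055 V; V_C = 240 × 101/506 = 47.905 V.
P_out = V_A I_A + V_B I_B + V_C I_C = 71.146×3.44 + 82.055×4.60 + 47.905×2.69 = 244.74 + 377.45 + 128.86 = 751.06 W.
Ideal ⇒ P_in = P_out, so I_in = P_out/V_in = 751.06/240 = 3.13 A.

I_in ≈ 3.13 A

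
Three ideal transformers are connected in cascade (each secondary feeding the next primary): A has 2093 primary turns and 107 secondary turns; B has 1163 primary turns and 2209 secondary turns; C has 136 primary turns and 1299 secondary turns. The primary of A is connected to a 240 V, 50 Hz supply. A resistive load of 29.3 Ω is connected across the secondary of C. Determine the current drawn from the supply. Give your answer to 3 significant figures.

After A: V = 240.00 × 107/2093 = 12.269 V.
After B: V = 12.269 × 2209/1163 = 23.305 V.
After C: V = 23.305 × 1299/136 = 222.59 V.
I_load = 222.59/29.3 = 7.5970 A, so P_out = 222.59 × 7.5970 = 1691.1 W.
All ideal ⇒ P_in = P_out, so I_supply = 1691.1/240 = 7.05 A.

I_supply ≈ 7.05 A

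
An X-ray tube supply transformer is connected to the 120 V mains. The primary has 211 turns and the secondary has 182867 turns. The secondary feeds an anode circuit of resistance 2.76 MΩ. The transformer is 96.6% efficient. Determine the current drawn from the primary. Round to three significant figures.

V_s = 120 × 182867/211 = 104000 V.
I_s = V_s/R = 104000/(2.76×10^6) = 0.037681 A.
P_out = V_s I_s = 104000 × 0.037681 = 3918.9 W.
P_in = P_out/η = 3918.9/0.966 = 4056.8 W.
I_p = P_in/V_p = 4056.8/120 = 33.8 A.

I_p ≈ 33.8 A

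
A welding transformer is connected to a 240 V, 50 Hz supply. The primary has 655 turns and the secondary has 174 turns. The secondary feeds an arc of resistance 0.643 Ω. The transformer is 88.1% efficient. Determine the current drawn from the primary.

V_s = 240 × 174/655 = 63.756 V.
I_s = V_s/R = 63.756/0.643 = 99.154 A.
P_out = V_s I_s = 63.756 × 99.154 = 6321.6 W.
P_in = P_out/η = 6321.6/0.881 = 7175.5 W.
I_p = P_in/V_p = 7175.5/240 = 29.9 A.

I_p ≈ 29.9 A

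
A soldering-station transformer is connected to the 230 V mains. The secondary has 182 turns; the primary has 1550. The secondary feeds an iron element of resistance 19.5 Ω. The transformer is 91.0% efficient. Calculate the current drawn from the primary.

I_p ≈ 0.179 A

V_s = 230 × 182/1550 = 27.006 V.
I_s = V_s/R = 27.006/19.5 = 1.3849 A.
P_out = V_s I_s = 27.006 × 1.3849 = 37.402 W.
P_in = P_out/η = 37.402/0.910 = 41.102 W.
I_p = P_in/V_p = 41.102/230 = 0.179 A.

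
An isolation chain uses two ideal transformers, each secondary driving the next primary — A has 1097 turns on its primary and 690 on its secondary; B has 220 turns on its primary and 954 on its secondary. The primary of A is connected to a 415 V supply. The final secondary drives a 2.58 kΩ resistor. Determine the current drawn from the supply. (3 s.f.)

I_supply ≈ 1.20 A

After A: V = 415.00 × 690/1097 = 261.03 V.
After B: V = 261.03 × 954/220 = 1131.9 V.
I_load = 1131.9/2580 = 0.43873 A, so P_out = 1131.9 × 0.43873 = 496.61 W.
All ideal ⇒ P_in = P_out, so I_supply = 496.61/415 = 1.20 A.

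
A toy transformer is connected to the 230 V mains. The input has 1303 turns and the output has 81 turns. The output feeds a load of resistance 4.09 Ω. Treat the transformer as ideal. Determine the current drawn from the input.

V_out = V_in × N_out/N_in = 230 × 81/1303 = 14.298 V.
I_out = V_out/R = 14.298/4.09 = 3.4958 A.
For an ideal transformer I_in N_in = I_out N_out, so I_in = 3.4958 × 81/1303 = 0.217 A.

I_in ≈ 0.217 A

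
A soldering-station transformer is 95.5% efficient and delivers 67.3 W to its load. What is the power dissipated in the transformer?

P_in = P_out/η = 67.3/0.955 = 70.4712 W.
P_loss = P_in − P_out = 70.4712 − 67.3 = 3.17 W.

P_loss ≈ 3.17 W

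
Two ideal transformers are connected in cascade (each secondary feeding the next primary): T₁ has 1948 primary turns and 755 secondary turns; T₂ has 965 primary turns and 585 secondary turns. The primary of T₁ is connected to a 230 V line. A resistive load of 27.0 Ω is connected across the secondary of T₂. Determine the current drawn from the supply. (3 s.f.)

I_supply ≈ 0.470 A

Secondary of T₁: V = 230.00 × 755/1948 = 89.143 V.
Secondary of T₂: V = 89.143 × 585/965 = 54.040 V.
I_load = 54.040/27.0 = 2.0015 A, so P_out = 54.040 × 2.0015 = 108.16 W.
All ideal ⇒ P_in = P_out, so I_supply = 108.16/230 = 0.470 A.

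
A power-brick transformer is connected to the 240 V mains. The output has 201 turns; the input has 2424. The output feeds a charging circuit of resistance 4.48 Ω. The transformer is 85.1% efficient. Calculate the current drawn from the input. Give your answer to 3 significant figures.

I_in ≈ 0.433 A

V_out = 240 × 201/2424 = 19.901 V.
I_out = V_out/R = 19.901/4.48 = 4.4422 A.
P_out = V_out I_out = 19.901 × 4.4422 = 88.404 W.
P_in = P_out/η = 88.404/0.851 = 103.88 W.
I_in = P_in/V_in = 103.88/240 = 0.433 A.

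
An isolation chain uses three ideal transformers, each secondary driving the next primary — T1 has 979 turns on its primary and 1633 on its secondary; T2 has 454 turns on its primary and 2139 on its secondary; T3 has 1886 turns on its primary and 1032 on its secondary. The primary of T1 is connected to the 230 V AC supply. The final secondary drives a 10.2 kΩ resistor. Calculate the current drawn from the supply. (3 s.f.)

I_supply ≈ 0.417 A

After T1: V = 230.00 × 1633/979 = 383.65 V.
After T2: V = 383.65 × 2139/454 = 1807.5 V.
After T3: V = 1807.5 × 1032/1886 = 989.06 V.
I_load = 989.06/10200 = 0.096967 A, so P_out = 989.06 × 0.096967 = 95.907 W.
All ideal ⇒ P_in = P_out, so I_supply = 95.907/230 = 0.417 A.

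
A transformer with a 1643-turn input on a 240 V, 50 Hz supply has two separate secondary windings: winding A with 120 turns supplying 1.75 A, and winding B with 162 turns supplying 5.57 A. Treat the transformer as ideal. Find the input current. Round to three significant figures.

V_A = 240 × 120/1643 = 17.529 V; V_B = 240 × 162/1643 = 23.664 V.
P_out = V_A I_A + V_B I_B = 17.529×1.75 + 23.664×5.57 = 30.676 + 131.81 = 162.48 W.
Ideal ⇒ P_in = P_out, so I_in = P_out/V_in = 162.48/240 = 0.677 A.

I_in ≈ 0.677 A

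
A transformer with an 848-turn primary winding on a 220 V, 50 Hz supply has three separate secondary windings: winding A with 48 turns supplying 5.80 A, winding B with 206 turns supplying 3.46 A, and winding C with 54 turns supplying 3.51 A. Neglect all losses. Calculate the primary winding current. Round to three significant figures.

V_A = 220 × 48/848 = 12.453 V; V_B = 220 × 206/848 = 53.443 V; V_C = 220 × 54/848 = 14.009 V.
P_out = V_A I_A + V_B I_B + V_C I_C = 12.453×5.80 + 53.443×3.46 + 14.009×3.51 = 72.226 + 184.91 + 49.173 = 306.31 W.
Ideal ⇒ P_in = P_out, so I_p = P_out/V_p = 306.31/220 = 1.39 A.

I_p ≈ 1.39 A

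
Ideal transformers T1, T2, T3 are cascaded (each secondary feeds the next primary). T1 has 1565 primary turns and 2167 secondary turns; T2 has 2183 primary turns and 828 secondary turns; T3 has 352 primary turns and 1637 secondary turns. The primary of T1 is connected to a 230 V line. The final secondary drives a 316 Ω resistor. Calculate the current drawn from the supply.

I_supply ≈ 4.34 A

After T1: V = 230.00 × 2167/1565 = 318.47 V.
After T2: V = 318.47 × 828/2183 = 120.80 V.
After T3: V = 120.80 × 1637/352 = 561.77 V.
I_load = 561.77/316 = 1.7777 A, so P_out = 561.77 × 1.7777 = 998.67 W.
All ideal ⇒ P_in = P_out, so I_supply = 998.67/230 = 4.34 A.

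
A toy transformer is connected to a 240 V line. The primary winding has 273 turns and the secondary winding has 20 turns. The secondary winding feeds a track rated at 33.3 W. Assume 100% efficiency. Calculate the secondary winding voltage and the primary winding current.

V_s = V_p × N_s/N_p = 240 × 20/273 = 17.582 V.
I_s = P/V_s = 33.3/17.582 = 1.8939 A.
I_p = I_s × N_s/N_p = 1.8939 × 20/273 = 0.139 A.

V_s ≈ 17.6 V, I_p ≈ 0.139 A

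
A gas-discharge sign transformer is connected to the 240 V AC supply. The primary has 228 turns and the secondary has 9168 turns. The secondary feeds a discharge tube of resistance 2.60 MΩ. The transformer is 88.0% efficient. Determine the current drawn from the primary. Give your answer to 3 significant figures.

I_p ≈ 0.170 A

V_s = 240 × 9168/228 = 9650.5 V.
I_s = V_s/R = 9650.5/(2.60×10^6) = 0.0037117 A.
P_out = V_s I_s = 9650.5 × 0.0037117 = 35.820 W.
P_in = P_out/η = 35.820/0.880 = 40.705 W.
I_p = P_in/V_p = 40.705/240 = 0.170 A.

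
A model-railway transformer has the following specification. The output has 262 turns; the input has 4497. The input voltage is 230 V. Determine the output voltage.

V_out/V_in = N_out/N_in, so V_out = 230 × 262/4497 = 13.4 V.

V_out ≈ 13.4 V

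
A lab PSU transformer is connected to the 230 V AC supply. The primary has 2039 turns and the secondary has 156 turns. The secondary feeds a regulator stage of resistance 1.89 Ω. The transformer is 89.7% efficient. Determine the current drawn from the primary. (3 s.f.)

I_p ≈ 0.794 A

V_s = 230 × 156/2039 = 17.597 V.
I_s = V_s/R = 17.597/1.89 = 9.3105 A.
P_out = V_s I_s = 17.597 × 9.3105 = 163.84 W.
P_in = P_out/η = 163.84/0.897 = 182.65 W.
I_p = P_in/V_p = 182.65/230 = 0.794 A.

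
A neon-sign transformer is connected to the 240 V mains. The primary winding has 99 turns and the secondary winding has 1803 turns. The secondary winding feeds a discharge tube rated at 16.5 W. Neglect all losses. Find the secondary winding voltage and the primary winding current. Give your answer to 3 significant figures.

V_s = V_p × N_s/N_p = 240 × 1803/99 = 4370.9 V.
I_s = P/V_s = 16.5/4370.9 = 0.0037750 A.
I_p = I_s × N_s/N_p = 0.0037750 × 1803/99 = 0.0688 A.

V_s ≈ 4370 V, I_p ≈ 0.0688 A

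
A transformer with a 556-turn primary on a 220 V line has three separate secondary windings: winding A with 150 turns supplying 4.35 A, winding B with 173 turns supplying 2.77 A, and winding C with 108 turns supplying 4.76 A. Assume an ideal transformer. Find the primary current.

V_A = 220 × 150/556 = 59.353 V; V_B = 220 × 173/556 = 68.453 V; V_C = 220 × 108/556 = 42.734 V.
P_out = V_A I_A + V_B I_B + V_C I_C = 59.353×4.35 + 68.453×2.77 + 42.734×4.76 = 258.18 + 189.62 + 203.41 = 651.21 W.
Ideal ⇒ P_in = P_out, so I_p = P_out/V_p = 651.21/220 = 2.96 A.

I_p ≈ 2.96 A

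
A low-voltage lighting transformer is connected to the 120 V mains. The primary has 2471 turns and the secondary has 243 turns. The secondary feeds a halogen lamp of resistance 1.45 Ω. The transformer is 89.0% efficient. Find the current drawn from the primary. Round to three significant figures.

I_p ≈ 0.899 A

V_s = 120 × 243/2471 = 11.801 V.
I_s = V_s/R = 11.801/1.45 = 8.1385 A.
P_out = V_s I_s = 11.801 × 8.1385 = 96.042 W.
P_in = P_out/η = 96.042/0.890 = 107.91 W.
I_p = P_in/V_p = 107.91/120 = 0.899 A.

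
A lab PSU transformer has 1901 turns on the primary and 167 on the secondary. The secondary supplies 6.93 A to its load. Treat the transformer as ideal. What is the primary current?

I_p ≈ 0.609 A

For an ideal transformer I_p/I_s = N_s/N_p, so I_p = 6.93 × 167/1901 = 0.609 A.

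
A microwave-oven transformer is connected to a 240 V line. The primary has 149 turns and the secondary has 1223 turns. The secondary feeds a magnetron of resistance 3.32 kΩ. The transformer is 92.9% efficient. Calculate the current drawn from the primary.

V_s = 240 × 1223/149 = 1969.9 V.
I_s = V_s/R = 1969.9/3320 = 0.59335 A.
P_out = V_s I_s = 1969.9 × 0.59335 = 1168.9 W.
P_in = P_out/η = 1168.9/0.929 = 1258.2 W.
I_p = P_in/V_p = 1258.2/240 = 5.24 A.

I_p ≈ 5.24 A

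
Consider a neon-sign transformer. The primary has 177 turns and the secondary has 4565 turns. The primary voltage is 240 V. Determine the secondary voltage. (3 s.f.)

V_s ≈ 6190 V

V_s/V_p = N_s/N_p, so V_s = 240 × 4565/177 = 6190 V.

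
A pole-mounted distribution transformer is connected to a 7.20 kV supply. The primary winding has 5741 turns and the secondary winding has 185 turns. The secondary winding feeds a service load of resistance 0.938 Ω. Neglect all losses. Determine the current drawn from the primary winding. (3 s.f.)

I_p ≈ 7.97 A

V_s = V_p × N_s/N_p = 7200 × 185/5741 = 232.02 V.
I_s = V_s/R = 232.02/0.938 = 247.35 A.
For an ideal transformer I_p N_p = I_s N_s, so I_p = 247.35 × 185/5741 = 7.97 A.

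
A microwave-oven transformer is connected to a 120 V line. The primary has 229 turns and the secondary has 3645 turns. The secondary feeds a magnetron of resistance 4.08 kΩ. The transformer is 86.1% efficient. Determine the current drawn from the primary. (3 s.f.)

V_s = 120 × 3645/229 = 1910.0 V.
I_s = V_s/R = 1910.0/4080 = 0.46815 A.
P_out = V_s I_s = 1910.0 × 0.46815 = 894.18 W.
P_in = P_out/η = 894.18/0.861 = 1038.5 W.
I_p = P_in/V_p = 1038.5/120 = 8.65 A.

I_p ≈ 8.65 A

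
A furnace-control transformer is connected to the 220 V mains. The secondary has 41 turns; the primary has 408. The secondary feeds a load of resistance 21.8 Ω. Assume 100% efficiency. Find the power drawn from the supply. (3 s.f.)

P ≈ 22.4 W

V_s = V_p × N_s/N_p = 220 × 41/408 = 22.108 V.
I_s = V_s/R = 22.108/21.8 = 1.0141 A.
I_p = I_s × N_s/N_p = 1.0141 × 41/408 = 0.10191 A.
P = V_p I_p = 220 × 0.10191 = 22.4 W.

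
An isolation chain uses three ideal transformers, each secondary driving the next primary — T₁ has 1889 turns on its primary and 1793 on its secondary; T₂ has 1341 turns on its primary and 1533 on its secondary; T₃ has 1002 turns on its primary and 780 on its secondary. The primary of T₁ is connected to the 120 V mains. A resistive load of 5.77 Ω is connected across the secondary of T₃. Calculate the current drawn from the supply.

Secondary of T₁: V = 120.00 × 1793/1889 = 113.90 V.
Secondary of T₂: V = 113.90 × 1533/1341 = 130.21 V.
Secondary of T₃: V = 130.21 × 780/1002 = 101.36 V.
I_load = 101.36/5.77 = 17.567 A, so P_out = 101.36 × 17.567 = 1780.6 W.
All ideal ⇒ P_in = P_out, so I_supply = 1780.6/120 = 14.8 A.

I_supply ≈ 14.8 A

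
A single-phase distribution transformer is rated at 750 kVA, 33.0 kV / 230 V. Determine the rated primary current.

I_p = S/V_p = 750000/33000 = 22.7 A.

I_p ≈ 22.7 A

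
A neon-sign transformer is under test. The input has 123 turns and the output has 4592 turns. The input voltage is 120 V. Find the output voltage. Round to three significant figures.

V_out ≈ 4480 V

V_out/V_in = N_out/N_in, so V_out = 120 × 4592/123 = 4480 V.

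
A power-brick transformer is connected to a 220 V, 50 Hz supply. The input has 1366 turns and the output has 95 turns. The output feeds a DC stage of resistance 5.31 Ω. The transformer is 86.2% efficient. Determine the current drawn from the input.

I_in ≈ 0.232 A

V_out = 220 × 95/1366 = 15.300 V.
I_out = V_out/R = 15.300/5.31 = 2.8814 A.
P_out = V_out I_out = 15.300 × 2.8814 = 44.086 W.
P_in = P_out/η = 44.086/0.862 = 51.143 W.
I_in = P_in/V_in = 51.143/220 = 0.232 A.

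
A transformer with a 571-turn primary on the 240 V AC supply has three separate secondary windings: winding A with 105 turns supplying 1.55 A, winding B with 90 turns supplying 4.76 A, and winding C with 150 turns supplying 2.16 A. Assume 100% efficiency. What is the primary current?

V_A = 240 × 105/571 = 44.133 V; V_B = 240 × 90/571 = 37.828 V; V_C = 240 × 150/571 = 63.047 V.
P_out = V_A I_A + V_B I_B + V_C I_C = 44.133×1.55 + 37.828×4.76 + 63.047×2.16 = 68.406 + 180.06 + 136.18 = 384.65 W.
Ideal ⇒ P_in = P_out, so I_p = P_out/V_p = 384.65/240 = 1.60 A.

I_p ≈ 1.60 A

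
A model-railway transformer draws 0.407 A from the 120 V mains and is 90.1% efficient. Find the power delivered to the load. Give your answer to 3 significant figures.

P_in = V_p I_p = 120 × 0.407 = 48.840 W.
P_out = η P_in = 0.901 × 48.840 = 44.0 W.

P_out ≈ 44.0 W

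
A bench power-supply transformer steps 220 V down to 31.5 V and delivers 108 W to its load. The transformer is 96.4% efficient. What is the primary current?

P_in = P_out/η = 108/0.964 = 112.03 W.
I_p = P_in/V_p = 112.03/220 = 0.509 A.

I_p ≈ 0.509 A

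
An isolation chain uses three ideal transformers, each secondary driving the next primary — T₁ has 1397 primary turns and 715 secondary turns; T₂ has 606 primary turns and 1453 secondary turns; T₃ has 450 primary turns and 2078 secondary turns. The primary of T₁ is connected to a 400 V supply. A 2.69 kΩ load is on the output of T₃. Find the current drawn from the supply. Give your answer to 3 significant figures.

I_supply ≈ 4.78 A

Secondary of T₁: V = 400.00 × 715/1397 = 204.72 V.
Secondary of T₂: V = 204.72 × 1453/606 = 490.87 V.
Secondary of T₃: V = 490.87 × 2078/450 = 2266.7 V.
I_load = 2266.7/2690 = 0.84264 A, so P_out = 2266.7 × 0.84264 = 1910.0 W.
All ideal ⇒ P_in = P_out, so I_supply = 1910.0/400 = 4.78 A.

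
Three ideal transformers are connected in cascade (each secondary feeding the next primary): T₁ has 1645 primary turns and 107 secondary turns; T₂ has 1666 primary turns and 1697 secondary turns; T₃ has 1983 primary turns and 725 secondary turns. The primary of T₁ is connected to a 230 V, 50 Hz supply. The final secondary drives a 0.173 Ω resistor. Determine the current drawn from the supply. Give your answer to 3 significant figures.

Secondary of T₁: V = 230.00 × 107/1645 = 14.960 V.
Secondary of T₂: V = 14.960 × 1697/1666 = 15.239 V.
Secondary of T₃: V = 15.239 × 725/1983 = 5.5714 V.
I_load = 5.5714/0.173 = 32.205 A, so P_out = 5.5714 × 32.205 = 179.43 W.
All ideal ⇒ P_in = P_out, so I_supply = 179.43/230 = 0.780 A.

I_supply ≈ 0.780 A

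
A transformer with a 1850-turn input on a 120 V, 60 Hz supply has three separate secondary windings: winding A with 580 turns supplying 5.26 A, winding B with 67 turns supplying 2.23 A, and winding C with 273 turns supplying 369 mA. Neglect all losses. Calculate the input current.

V_A = 120 × 580/1850 = 37.622 V; V_B = 120 × 67/1850 = 4.3459 V; V_C = 120 × 273/1850 = 17.708 V.
P_out = V_A I_A + V_B I_B + V_C I_C = 37.622×5.26 + 4.3459×2.23 + 17.708×0.369 = 197.89 + 9.6915 + 6.5343 = 214.12 W.
Ideal ⇒ P_in = P_out, so I_in = P_out/V_in = 214.12/120 = 1.78 A.

I_in ≈ 1.78 A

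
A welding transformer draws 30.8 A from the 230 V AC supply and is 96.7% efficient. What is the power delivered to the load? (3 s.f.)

P_in = V_in I_in = 230 × 30.8 = 7084.0 W.
P_out = η P_in = 0.967 × 7084.0 = 6850 W.

P_out ≈ 6850 W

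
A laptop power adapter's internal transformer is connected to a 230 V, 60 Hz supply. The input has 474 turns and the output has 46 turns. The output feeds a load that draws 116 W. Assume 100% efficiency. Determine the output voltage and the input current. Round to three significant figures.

V_out ≈ 22.3 V, I_in ≈ 0.504 A

V_out = V_in × N_out/N_in = 230 × 46/474 = 22.321 V.
I_out = P/V_out = 116/22.321 = 5.1970 A.
I_in = I_out × N_out/N_in = 5.1970 × 46/474 = 0.504 A.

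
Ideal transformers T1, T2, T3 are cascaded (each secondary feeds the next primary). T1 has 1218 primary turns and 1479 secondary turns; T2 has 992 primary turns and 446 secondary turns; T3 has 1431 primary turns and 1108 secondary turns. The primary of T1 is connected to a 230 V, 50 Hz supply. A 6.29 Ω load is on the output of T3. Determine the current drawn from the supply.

I_supply ≈ 6.53 A

Secondary of T1: V = 230.00 × 1479/1218 = 279.29 V.
Secondary of T2: V = 279.29 × 446/992 = 125.57 V.
Secondary of T3: V = 125.57 × 1108/1431 = 97.224 V.
I_load = 97.224/6.29 = 15.457 A, so P_out = 97.224 × 15.457 = 1502.8 W.
All ideal ⇒ P_in = P_out, so I_supply = 1502.8/230 = 6.53 A.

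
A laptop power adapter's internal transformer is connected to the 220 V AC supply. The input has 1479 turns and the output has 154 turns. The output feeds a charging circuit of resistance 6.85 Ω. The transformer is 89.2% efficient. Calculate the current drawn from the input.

V_out = 220 × 154/1479 = 22.907 V.
I_out = V_out/R = 22.907/6.85 = 3.3441 A.
P_out = V_out I_out = 22.907 × 3.3441 = 76.605 W.
P_in = P_out/η = 76.605/0.892 = 85.881 W.
I_in = P_in/V_in = 85.881/220 = 0.390 A.

I_in ≈ 0.390 A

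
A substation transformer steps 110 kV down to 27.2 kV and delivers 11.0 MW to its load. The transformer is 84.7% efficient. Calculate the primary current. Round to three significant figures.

I_p ≈ 118 A

P_in = P_out/η = 1.10×10^7/0.847 = 1.2987×10^7 W.
I_p = P_in/V_p = 1.2987×10^7/110000 = 118 A.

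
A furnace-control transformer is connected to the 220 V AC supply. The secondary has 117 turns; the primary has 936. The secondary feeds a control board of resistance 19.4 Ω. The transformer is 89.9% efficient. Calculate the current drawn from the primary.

V_s = 220 × 117/936 = 27.500 V.
I_s = V_s/R = 27.500/19.4 = 1.4175 A.
P_out = V_s I_s = 27.500 × 1.4175 = 38.982 W.
P_in = P_out/η = 38.982/0.899 = 43.361 W.
I_p = P_in/V_p = 43.361/220 = 0.197 A.

I_p ≈ 0.197 A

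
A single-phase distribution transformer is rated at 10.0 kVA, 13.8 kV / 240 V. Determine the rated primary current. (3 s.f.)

I_p = S/V_p = 10000/13800 = 0.725 A.

I_p ≈ 0.725 A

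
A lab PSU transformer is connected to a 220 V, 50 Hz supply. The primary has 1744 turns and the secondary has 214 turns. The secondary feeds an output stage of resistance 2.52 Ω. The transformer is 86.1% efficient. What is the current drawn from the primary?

V_s = 220 × 214/1744 = 26.995 V.
I_s = V_s/R = 26.995/2.52 = 10.712 A.
P_out = V_s I_s = 26.995 × 10.712 = 289.19 W.
P_in = P_out/η = 289.19/0.861 = 335.87 W.
I_p = P_in/V_p = 335.87/220 = 1.53 A.

I_p ≈ 1.53 A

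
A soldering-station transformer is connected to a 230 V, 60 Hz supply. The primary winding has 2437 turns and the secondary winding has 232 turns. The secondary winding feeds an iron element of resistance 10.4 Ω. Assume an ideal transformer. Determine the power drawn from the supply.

P ≈ 46.1 W

V_s = V_p × N_s/N_p = 230 × 232/2437 = 21.896 V.
I_s = V_s/R = 21.896/10.4 = 2.1054 A.
I_p = I_s × N_s/N_p = 2.1054 × 232/2437 = 0.20043 A.
P = V_p I_p = 230 × 0.20043 = 46.1 W.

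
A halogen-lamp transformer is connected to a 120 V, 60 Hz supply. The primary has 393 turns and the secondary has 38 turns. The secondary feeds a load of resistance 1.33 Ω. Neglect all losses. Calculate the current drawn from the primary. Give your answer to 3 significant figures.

V_s = V_p × N_s/N_p = 120 × 38/393 = 11.603 V.
I_s = V_s/R = 11.603/1.33 = 8.7241 A.
For an ideal transformer I_p N_p = I_s N_s, so I_p = 8.7241 × 38/393 = 0.844 A.

I_p ≈ 0.844 A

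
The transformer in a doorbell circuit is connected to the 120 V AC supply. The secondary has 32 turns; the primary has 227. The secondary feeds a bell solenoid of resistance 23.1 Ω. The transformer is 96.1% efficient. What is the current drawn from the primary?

V_s = 120 × 32/227 = 16.916 V.
I_s = V_s/R = 16.916/23.1 = 0.73231 A.
P_out = V_s I_s = 16.916 × 0.73231 = 12.388 W.
P_in = P_out/η = 12.388/0.961 = 12.891 W.
I_p = P_in/V_p = 12.891/120 = 0.107 A.

I_p ≈ 0.107 A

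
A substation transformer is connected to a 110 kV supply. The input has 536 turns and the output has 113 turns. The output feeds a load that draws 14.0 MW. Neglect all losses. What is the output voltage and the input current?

V_out ≈ 23200 V, I_in ≈ 127 A

V_out = V_in × N_out/N_in = 110000 × 113/536 = 23190 V.
I_out = P/V_out = 1.40×10^7/23190 = 603.70 A.
I_in = I_out × N_out/N_in = 603.70 × 113/536 = 127 A.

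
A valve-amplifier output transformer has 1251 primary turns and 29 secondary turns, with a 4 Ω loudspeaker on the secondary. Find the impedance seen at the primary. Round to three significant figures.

Z_p = (N_p/N_s)² × Z_s = (1251/29)² × 4 = 7440 Ω.

Z_p ≈ 7440 Ω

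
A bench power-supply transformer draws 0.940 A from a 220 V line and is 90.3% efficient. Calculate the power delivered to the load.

P_out ≈ 187 W

P_in = V_p I_p = 220 × 0.940 = 206.80 W.
P_out = η P_in = 0.903 × 206.80 = 187 W.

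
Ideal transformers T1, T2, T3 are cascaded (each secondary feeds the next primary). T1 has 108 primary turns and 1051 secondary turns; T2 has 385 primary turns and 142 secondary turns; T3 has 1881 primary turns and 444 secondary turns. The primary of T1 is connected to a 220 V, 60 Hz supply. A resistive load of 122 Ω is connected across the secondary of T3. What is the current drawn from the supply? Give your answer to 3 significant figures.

I_supply ≈ 1.29 A

Secondary of T1: V = 220.00 × 1051/108 = 2140.9 V.
Secondary of T2: V = 2140.9 × 142/385 = 789.64 V.
Secondary of T3: V = 789.64 × 444/1881 = 186.39 V.
I_load = 186.39/122 = 1.5278 A, so P_out = 186.39 × 1.5278 = 284.77 W.
All ideal ⇒ P_in = P_out, so I_supply = 284.77/220 = 1.29 A.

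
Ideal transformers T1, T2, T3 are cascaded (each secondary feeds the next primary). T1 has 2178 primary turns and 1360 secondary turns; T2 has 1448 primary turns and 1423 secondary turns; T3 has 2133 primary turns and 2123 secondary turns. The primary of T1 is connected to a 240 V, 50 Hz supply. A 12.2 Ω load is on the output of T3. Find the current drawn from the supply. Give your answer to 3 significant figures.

I_supply ≈ 7.34 A

After T1: V = 240.00 × 1360/2178 = 149.86 V.
After T2: V = 149.86 × 1423/1448 = 147.27 V.
After T3: V = 147.27 × 2123/2133 = 146.58 V.
I_load = 146.58/12.2 = 12.015 A, so P_out = 146.58 × 12.015 = 1761.2 W.
All ideal ⇒ P_in = P_out, so I_supply = 1761.2/240 = 7.34 A.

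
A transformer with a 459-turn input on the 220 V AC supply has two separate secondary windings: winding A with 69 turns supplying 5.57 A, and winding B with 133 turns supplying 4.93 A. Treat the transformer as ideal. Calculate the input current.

V_A = 220 × 69/459 = 33.072 V; V_B = 220 × 133/459 = 63.747 V.
P_out = V_A I_A + V_B I_B = 33.072×5.57 + 63.747×4.93 = 184.21 + 314.27 = 498.48 W.
Ideal ⇒ P_in = P_out, so I_in = P_out/V_in = 498.48/220 = 2.27 A.

I_in ≈ 2.27 A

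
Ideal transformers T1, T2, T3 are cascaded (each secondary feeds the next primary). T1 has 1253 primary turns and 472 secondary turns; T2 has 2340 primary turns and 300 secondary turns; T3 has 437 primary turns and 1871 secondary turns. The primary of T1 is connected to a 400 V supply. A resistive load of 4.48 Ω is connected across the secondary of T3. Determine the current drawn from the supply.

I_supply ≈ 3.82 A

After T1: V = 400.00 × 472/1253 = 150.68 V.
After T2: V = 150.68 × 300/2340 = 19.318 V.
After T3: V = 19.318 × 1871/437 = 82.708 V.
I_load = 82.708/4.48 = 18.462 A, so P_out = 82.708 × 18.462 = 1526.9 W.
All ideal ⇒ P_in = P_out, so I_supply = 1526.9/400 = 3.82 A.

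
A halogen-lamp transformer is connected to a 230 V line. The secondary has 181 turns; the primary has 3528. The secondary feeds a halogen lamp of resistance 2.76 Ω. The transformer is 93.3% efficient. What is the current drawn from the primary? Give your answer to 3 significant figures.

V_s = 230 × 181/3528 = 11.800 V.
I_s = V_s/R = 11.800/2.76 = 4.2753 A.
P_out = V_s I_s = 11.800 × 4.2753 = 50.448 W.
P_in = P_out/η = 50.448/0.933 = 54.071 W.
I_p = P_in/V_p = 54.071/230 = 0.235 A.

I_p ≈ 0.235 A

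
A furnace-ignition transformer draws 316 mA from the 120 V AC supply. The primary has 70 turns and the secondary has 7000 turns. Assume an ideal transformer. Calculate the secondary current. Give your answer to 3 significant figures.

I_s ≈ 0.00316 A

I_s/I_p = N_p/N_s, so I_s = 0.316 × 70/7000 = 0.00316 A.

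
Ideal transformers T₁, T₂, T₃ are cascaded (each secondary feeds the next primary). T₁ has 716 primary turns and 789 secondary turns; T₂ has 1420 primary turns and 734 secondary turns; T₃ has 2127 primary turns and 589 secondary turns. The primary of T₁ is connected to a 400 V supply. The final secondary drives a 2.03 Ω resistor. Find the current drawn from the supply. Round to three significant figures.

I_supply ≈ 4.90 A

After T₁: V = 400.00 × 789/716 = 440.78 V.
After T₂: V = 440.78 × 734/1420 = 227.84 V.
After T₃: V = 227.84 × 589/2127 = 63.093 V.
I_load = 63.093/2.03 = 31.080 A, so P_out = 63.093 × 31.080 = 1960.9 W.
All ideal ⇒ P_in = P_out, so I_supply = 1960.9/400 = 4.90 A.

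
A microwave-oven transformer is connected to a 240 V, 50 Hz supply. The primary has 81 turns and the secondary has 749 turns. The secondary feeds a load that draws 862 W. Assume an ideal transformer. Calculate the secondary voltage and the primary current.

V_s ≈ 2220 V, I_p ≈ 3.59 A

V_s = V_p × N_s/N_p = 240 × 749/81 = 2219.3 V.
I_s = P/V_s = 862/2219.3 = 0.38842 A.
I_p = I_s × N_s/N_p = 0.38842 × 749/81 = 3.59 A.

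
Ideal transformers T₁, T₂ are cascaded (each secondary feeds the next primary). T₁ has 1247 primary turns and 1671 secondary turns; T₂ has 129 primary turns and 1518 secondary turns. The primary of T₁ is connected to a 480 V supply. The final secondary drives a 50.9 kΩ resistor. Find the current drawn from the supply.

After T₁: V = 480.00 × 1671/1247 = 643.21 V.
After T₂: V = 643.21 × 1518/129 = 7568.9 V.
I_load = 7568.9/50900 = 0.14870 A, so P_out = 7568.9 × 0.14870 = 1125.5 W.
All ideal ⇒ P_in = P_out, so I_supply = 1125.5/480 = 2.34 A.

I_supply ≈ 2.34 A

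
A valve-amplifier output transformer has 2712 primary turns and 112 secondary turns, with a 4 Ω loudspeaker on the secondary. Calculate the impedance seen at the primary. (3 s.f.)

Z_p ≈ 2350 Ω

Z_p = (N_p/N_s)² × Z_s = (2712/112)² × 4 = 2350 Ω.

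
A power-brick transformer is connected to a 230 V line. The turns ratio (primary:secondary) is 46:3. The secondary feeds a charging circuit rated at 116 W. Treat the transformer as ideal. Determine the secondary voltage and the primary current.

V_s ≈ 15.0 V, I_p ≈ 0.504 A

V_s = V_p × N_s/N_p = 230 × 3/46 = 15.000 V.
I_s = P/V_s = 116/15.000 = 7.7333 A.
I_p = I_s × N_s/N_p = 7.7333 × 3/46 = 0.504 A.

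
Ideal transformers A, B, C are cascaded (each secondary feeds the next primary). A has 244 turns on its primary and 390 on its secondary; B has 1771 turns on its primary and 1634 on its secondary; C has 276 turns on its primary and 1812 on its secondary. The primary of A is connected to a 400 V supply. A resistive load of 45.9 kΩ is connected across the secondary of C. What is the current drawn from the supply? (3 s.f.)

Secondary of A: V = 400.00 × 390/244 = 639.34 V.
Secondary of B: V = 639.34 × 1634/1771 = 589.89 V.
Secondary of C: V = 589.89 × 1812/276 = 3872.7 V.
I_load = 3872.7/45900 = 0.084373 A, so P_out = 3872.7 × 0.084373 = 326.75 W.
All ideal ⇒ P_in = P_out, so I_supply = 326.75/400 = 0.817 A.

I_supply ≈ 0.817 A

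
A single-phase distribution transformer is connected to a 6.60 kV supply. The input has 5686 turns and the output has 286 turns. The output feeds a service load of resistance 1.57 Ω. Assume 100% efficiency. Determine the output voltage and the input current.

V_out ≈ 332 V, I_in ≈ 10.6 A

V_out = V_in × N_out/N_in = 6600 × 286/5686 = 331.97 V.
I_out = V_out/R = 331.97/1.57 = 211.45 A.
I_in = I_out × N_out/N_in = 211.45 × 286/5686 = 10.6 A.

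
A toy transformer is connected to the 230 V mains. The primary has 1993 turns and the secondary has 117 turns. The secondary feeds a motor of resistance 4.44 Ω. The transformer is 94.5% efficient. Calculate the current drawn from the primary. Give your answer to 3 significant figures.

I_p ≈ 0.189 A

V_s = 230 × 117/1993 = 13.502 V.
I_s = V_s/R = 13.502/4.44 = 3.0410 A.
P_out = V_s I_s = 13.502 × 3.0410 = 41.061 W.
P_in = P_out/η = 41.061/0.945 = 43.451 W.
I_p = P_in/V_p = 43.451/230 = 0.189 A.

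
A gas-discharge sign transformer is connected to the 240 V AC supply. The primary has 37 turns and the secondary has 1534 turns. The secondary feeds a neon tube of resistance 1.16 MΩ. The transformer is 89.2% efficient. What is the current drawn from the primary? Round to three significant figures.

I_p ≈ 0.399 A

V_s = 240 × 1534/37 = 9950.3 V.
I_s = V_s/R = 9950.3/(1.16×10^6) = 0.0085778 A.
P_out = V_s I_s = 9950.3 × 0.0085778 = 85.352 W.
P_in = P_out/η = 85.352/0.892 = 95.686 W.
I_p = P_in/V_p = 95.686/240 = 0.399 A.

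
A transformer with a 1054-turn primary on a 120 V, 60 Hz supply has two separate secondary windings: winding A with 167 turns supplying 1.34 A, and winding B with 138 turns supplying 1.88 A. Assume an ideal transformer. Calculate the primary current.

V_A = 120 × 167/1054 = 19.013 V; V_B = 120 × 138/1054 = 15.712 V.
P_out = V_A I_A + V_B I_B = 19.013×1.34 + 15.712×1.88 = 25.478 + 29.538 = 55.016 W.
Ideal ⇒ P_in = P_out, so I_p = P_out/V_p = 55.016/120 = 0.458 A.

I_p ≈ 0.458 A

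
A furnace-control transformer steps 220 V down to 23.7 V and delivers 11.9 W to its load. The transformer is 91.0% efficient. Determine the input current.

P_in = P_out/η = 11.9/0.910 = 13.077 W.
I_in = P_in/V_in = 13.077/220 = 0.0594 A.

I_in ≈ 0.0594 A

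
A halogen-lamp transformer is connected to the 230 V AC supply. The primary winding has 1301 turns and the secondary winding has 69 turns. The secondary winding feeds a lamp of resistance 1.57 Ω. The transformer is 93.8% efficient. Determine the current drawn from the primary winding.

I_p ≈ 0.439 A

V_s = 230 × 69/1301 = 12.198 V.
I_s = V_s/R = 12.198/1.57 = 7.7696 A.
P_out = V_s I_s = 12.198 × 7.7696 = 94.776 W.
P_in = P_out/η = 94.776/0.938 = 101.04 W.
I_p = P_in/V_p = 101.04/230 = 0.439 A.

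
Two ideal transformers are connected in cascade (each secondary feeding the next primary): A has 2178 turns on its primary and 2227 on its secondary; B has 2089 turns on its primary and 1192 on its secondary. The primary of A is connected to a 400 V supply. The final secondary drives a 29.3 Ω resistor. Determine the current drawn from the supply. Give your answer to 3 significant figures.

I_supply ≈ 4.65 A

After A: V = 400.00 × 2227/2178 = 409.00 V.
After B: V = 409.00 × 1192/2089 = 233.38 V.
I_load = 233.38/29.3 = 7.9651 A, so P_out = 233.38 × 7.9651 = 1858.9 W.
All ideal ⇒ P_in = P_out, so I_supply = 1858.9/400 = 4.65 A.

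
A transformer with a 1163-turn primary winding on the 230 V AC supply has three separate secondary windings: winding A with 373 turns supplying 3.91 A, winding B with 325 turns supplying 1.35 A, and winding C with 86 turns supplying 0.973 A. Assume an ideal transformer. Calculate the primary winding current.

I_p ≈ 1.70 A

V_A = 230 × 373/1163 = 73.766 V; V_B = 230 × 325/1163 = 64.273 V; V_C = 230 × 86/1163 = 17.008 V.
P_out = V_A I_A + V_B I_B + V_C I_C = 73.766×3.91 + 64.273×1.35 + 17.008×0.973 = 288.43 + 86.769 + 16.549 = 391.74 W.
Ideal ⇒ P_in = P_out, so I_p = P_out/V_p = 391.74/230 = 1.70 A.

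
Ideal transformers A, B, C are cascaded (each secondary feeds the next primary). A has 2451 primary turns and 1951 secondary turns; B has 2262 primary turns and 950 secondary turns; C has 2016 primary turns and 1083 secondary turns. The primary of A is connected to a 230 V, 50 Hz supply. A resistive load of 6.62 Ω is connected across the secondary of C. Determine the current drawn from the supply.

I_supply ≈ 1.12 A

After A: V = 230.00 × 1951/2451 = 183.08 V.
After B: V = 183.08 × 950/2262 = 76.891 V.
After C: V = 76.891 × 1083/2016 = 41.306 V.
I_load = 41.306/6.62 = 6.2395 A, so P_out = 41.306 × 6.2395 = 257.73 W.
All ideal ⇒ P_in = P_out, so I_supply = 257.73/230 = 1.12 A.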